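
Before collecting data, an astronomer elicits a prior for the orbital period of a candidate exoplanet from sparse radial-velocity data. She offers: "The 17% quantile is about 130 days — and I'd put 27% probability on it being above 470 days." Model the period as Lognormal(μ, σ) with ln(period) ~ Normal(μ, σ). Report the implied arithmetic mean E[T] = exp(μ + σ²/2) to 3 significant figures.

If T ~ Lognormal(μ,σ) then ln T ~ Normal(μ,σ), so the p-quantile of ln T is μ + z_p·σ.
ln(130) = 4.868 and ln(470) = 6.153; z_{0.17} = -0.9542, z_{0.73} = 0.6128.
σ = (6.153 − 4.868)/(0.6128 − (-0.9542)) = 0.820.
μ = 4.868 − (-0.9542)·0.820 = 5.650.
E[T] = exp(μ + σ²/2) = exp(5.650 + 0.3363) = 398 days.

E[T] ≈ 398 days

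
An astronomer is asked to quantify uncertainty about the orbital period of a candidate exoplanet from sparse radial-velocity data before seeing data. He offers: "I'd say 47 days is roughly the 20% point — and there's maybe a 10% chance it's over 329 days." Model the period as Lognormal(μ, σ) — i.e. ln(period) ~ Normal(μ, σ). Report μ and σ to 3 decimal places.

μ ≈ 4.622, σ ≈ 0.917

If T ~ Lognormal(μ,σ) then ln T ~ Normal(μ,σ), so the p-quantile of ln T is μ + z_p·σ.
ln(47) = 3.85 and ln(329) = 5.796; z_{0.2} = -0.8416, z_{0.9} = 1.282.
σ = (5.796 − 3.85)/(1.282 − (-0.8416)) = 0.917.
μ = 3.85 − (-0.8416)·0.917 = 4.622.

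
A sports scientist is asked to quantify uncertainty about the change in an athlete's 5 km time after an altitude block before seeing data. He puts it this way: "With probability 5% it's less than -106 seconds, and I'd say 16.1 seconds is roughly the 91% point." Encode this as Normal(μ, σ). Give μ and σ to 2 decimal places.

For Normal(μ,σ), the p-quantile is μ + z_p·σ. Here z_{0.05} = -1.645, z_{0.91} = 1.341.
So -106 = μ − 1.645σ and 16.1 = μ + 1.341σ.
Subtracting: σ = (16.1 − -106)/(1.341 − (-1.645)) = 40.90.
Then μ = -106 − (-1.645)·40.90 = -38.73.

μ = -38.73, σ = 40.90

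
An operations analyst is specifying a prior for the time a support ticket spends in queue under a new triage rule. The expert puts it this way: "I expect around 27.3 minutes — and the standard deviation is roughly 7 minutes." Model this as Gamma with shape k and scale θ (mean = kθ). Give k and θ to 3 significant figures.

k ≈ 15.2, θ ≈ 1.79

For Gamma(k, scale θ): mean = kθ, variance = kθ², so CV = 1/√k.
CV = SD/mean = 7/27.3 = 0.2564, hence k = 1/CV² = 15.2.
Then θ = mean/k = 27.3/15.2 = 1.79.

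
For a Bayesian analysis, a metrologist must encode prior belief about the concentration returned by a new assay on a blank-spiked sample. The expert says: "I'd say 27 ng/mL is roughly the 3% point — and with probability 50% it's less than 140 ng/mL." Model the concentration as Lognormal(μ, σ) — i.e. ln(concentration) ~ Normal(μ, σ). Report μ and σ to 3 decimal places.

μ ≈ 4.942, σ ≈ 0.875

If T ~ Lognormal(μ,σ) then ln T ~ Normal(μ,σ), so the p-quantile of ln T is μ + z_p·σ.
ln(27) = 3.296 and ln(140) = 4.942; z_{0.03} = -1.881, z_{0.5} = 0.
σ = (4.942 − 3.296)/(0 − (-1.881)) = 0.875.
μ = 3.296 − (-1.881)·0.875 = 4.942.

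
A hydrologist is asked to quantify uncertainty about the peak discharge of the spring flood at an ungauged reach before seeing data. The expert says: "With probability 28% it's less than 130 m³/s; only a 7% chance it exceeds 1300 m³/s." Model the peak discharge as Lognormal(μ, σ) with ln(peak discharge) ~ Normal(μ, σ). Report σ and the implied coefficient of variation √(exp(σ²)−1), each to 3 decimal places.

σ ≈ 1.119, CV ≈ 1.579

If T ~ Lognormal(μ,σ) then ln T ~ Normal(μ,σ), so the p-quantile of ln T is μ + z_p·σ.
ln(130) = 4.868 and ln(1300) = 7.17; z_{0.28} = -0.5828, z_{0.93} = 1.476.
σ = (7.17 − 4.868)/(1.476 − (-0.5828)) = 1.119.
μ = 4.868 − (-0.5828)·1.119 = 5.519.
CV = √(exp(σ²)−1) = √(exp(1.2510)−1) = 1.579.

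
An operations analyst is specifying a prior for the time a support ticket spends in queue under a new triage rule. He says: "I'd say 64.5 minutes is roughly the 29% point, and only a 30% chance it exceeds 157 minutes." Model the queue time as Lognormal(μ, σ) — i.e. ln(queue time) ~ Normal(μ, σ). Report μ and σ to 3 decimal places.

If T ~ Lognormal(μ,σ) then ln T ~ Normal(μ,σ), so the p-quantile of ln T is μ + z_p·σ.
ln(64.5) = 4.167 and ln(157) = 5.056; z_{0.29} = -0.5534, z_{0.7} = 0.5244.
σ = (5.056 − 4.167)/(0.5244 − (-0.5534)) = 0.825.
μ = 4.167 − (-0.5534)·0.825 = 4.623.

μ ≈ 4.623, σ ≈ 0.825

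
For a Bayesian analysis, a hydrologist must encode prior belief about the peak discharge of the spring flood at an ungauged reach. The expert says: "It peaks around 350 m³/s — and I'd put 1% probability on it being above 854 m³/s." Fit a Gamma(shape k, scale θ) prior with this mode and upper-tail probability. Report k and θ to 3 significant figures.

Gamma(k,θ) with k>1 has mode (k−1)θ, so θ = 350/(k−1).
Need P(X < 854) = 0.99 with θ tied to k this way. Start at k = 2, θ = 350: P(X<854) ≈ 0.700.
Too low — raise k to concentrate. Iterating converges to k ≈ 6.93.
Then θ = 350/(6.93−1) ≈ 59.

k ≈ 6.93, θ ≈ 59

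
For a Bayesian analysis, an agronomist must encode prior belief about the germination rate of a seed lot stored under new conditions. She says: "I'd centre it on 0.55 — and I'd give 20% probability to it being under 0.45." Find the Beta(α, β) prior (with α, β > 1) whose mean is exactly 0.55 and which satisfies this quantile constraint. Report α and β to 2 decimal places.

With mean 0.55 fixed, write α = 0.55s, β = 0.45s where s = α+β.
Need P(θ < 0.45) = 0.2 under Beta(0.55s, 0.45s). Normal approximation: (q−m)/√(m(1−m)/s) ≈ z_{0.2} = -0.842, so s ≈ 0.55·0.45·(-0.842)²/(0.45−0.55)² = 17.5.
At s = 17.5: P(θ<0.45) ≈ 0.200. Adjusting to match 0.2 gives s ≈ 17.47.
So α = 0.55·17.47 ≈ 9.61, β = 0.45·17.47 ≈ 7.86.

α ≈ 9.61, β ≈ 7.86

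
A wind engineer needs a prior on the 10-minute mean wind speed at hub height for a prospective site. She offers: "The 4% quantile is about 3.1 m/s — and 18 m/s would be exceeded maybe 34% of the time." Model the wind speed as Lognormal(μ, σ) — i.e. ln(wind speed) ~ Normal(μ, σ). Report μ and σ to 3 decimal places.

If T ~ Lognormal(μ,σ) then ln T ~ Normal(μ,σ), so the p-quantile of ln T is μ + z_p·σ.
ln(3.1) = 1.131 and ln(18) = 2.89; z_{0.04} = -1.751, z_{0.66} = 0.4125.
σ = (2.89 − 1.131)/(0.4125 − (-1.751)) = 0.813.
μ = 1.131 − (-1.751)·0.813 = 2.555.

μ ≈ 2.555, σ ≈ 0.813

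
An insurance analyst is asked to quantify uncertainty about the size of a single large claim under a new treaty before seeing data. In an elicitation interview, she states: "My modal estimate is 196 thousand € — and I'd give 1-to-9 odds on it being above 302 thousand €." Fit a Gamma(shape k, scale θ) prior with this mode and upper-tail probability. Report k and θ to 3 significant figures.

k ≈ 11, θ ≈ 19.6

Gamma(k,θ) with k>1 has mode (k−1)θ, so θ = 196/(k−1).
Need P(X < 302) = 0.9 with θ tied to k this way. Start at k = 2, θ = 196: P(X<302) ≈ 0.456.
Too low — raise k to concentrate. Iterating converges to k ≈ 11.
Then θ = 196/(11−1) ≈ 19.6.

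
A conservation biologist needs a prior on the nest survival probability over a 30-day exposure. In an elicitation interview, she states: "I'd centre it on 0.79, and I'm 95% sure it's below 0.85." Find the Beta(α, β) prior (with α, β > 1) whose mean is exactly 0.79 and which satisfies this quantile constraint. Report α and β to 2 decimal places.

α ≈ 88.40, β ≈ 23.50

With mean 0.79 fixed, write α = 0.79s, β = 0.21s where s = α+β.
Need P(θ < 0.85) = 0.95 under Beta(0.79s, 0.21s). Normal approximation: (q−m)/√(m(1−m)/s) ≈ z_{0.95} = 1.64, so s ≈ 0.79·0.21·(1.64)²/(0.85−0.79)² = 124.7.
At s = 124.7: P(θ<0.85) ≈ 0.959. Adjusting to match 0.95 gives s ≈ 111.89.
So α = 0.79·111.89 ≈ 88.40, β = 0.21·111.89 ≈ 23.50.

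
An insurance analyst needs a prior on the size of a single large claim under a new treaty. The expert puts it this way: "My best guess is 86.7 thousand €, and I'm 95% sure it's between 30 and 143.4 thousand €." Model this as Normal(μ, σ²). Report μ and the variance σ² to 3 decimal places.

μ = 86.700, σ² = 836.893

A symmetric 95% interval runs μ ± z·σ with z = 1.96.
Half-width = 56.7, so σ = 56.7/1.96 = 28.9291 and σ² = 836.893.
μ is the stated best guess, 86.700.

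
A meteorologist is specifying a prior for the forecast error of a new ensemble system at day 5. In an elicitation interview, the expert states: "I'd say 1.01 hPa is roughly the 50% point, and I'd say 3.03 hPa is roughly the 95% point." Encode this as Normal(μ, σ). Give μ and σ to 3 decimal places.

μ = 1.010, σ = 1.228

For Normal(μ,σ), the p-quantile is μ + z_p·σ. Here z_{0.5} = 0, z_{0.95} = 1.645.
So 1.01 = μ + 0σ and 3.03 = μ + 1.645σ.
Subtracting: σ = (3.03 − 1.01)/(1.645 − (0)) = 1.228.
Then μ = 1.01 − (0)·1.228 = 1.010.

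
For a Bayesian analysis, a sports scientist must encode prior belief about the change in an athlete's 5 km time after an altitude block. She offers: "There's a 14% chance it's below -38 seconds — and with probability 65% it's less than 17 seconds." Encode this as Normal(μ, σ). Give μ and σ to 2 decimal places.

For Normal(μ,σ), the p-quantile is μ + z_p·σ. Here z_{0.14} = -1.08, z_{0.65} = 0.3853.
So -38 = μ − 1.08σ and 17 = μ + 0.3853σ.
Subtracting: σ = (17 − -38)/(0.3853 − (-1.08)) = 37.53.
Then μ = -38 − (-1.08)·37.53 = 2.54.

μ = 2.54, σ = 37.53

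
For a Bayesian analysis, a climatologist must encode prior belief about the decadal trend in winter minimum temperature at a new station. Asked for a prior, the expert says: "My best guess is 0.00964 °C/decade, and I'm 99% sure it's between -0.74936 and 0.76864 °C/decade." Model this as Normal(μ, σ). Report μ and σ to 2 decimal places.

A symmetric 99% interval runs μ ± z·σ with z = 2.576.
Half-width = 0.759, so σ = 0.759/2.576 = 0.29.
μ is the stated best guess, 0.01.

μ = 0.01, σ = 0.29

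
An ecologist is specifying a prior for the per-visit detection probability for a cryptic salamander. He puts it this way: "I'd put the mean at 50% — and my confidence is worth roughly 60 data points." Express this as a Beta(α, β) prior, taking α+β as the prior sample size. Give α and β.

Under the effective-sample-size interpretation, Beta(α, β) has prior mean α/(α+β) and prior sample size α+β.
So α+β = 60 and α/(α+β) = 0.5, giving α = 0.5·60 = 30 and β = 60 − 30 = 30.

α = 30, β = 30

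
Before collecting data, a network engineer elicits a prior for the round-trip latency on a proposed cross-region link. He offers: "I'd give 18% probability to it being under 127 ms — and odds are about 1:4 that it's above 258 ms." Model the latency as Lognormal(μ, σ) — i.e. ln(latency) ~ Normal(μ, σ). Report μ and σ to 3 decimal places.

μ ≈ 5.213, σ ≈ 0.403

If T ~ Lognormal(μ,σ) then ln T ~ Normal(μ,σ), so the p-quantile of ln T is μ + z_p·σ.
ln(127) = 4.844 and ln(258) = 5.553; z_{0.18} = -0.9154, z_{0.8} = 0.8416.
σ = (5.553 − 4.844)/(0.8416 − (-0.9154)) = 0.403.
μ = 4.844 − (-0.9154)·0.403 = 5.213.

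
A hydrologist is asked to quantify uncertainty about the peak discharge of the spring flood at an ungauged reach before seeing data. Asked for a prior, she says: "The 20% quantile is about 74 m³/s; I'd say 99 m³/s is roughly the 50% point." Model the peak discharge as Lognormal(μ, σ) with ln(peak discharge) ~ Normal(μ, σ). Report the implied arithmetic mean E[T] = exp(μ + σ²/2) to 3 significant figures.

If T ~ Lognormal(μ,σ) then ln T ~ Normal(μ,σ), so the p-quantile of ln T is μ + z_p·σ.
ln(74) = 4.304 and ln(99) = 4.595; z_{0.2} = -0.8416, z_{0.5} = 0.
σ = (4.595 − 4.304)/(0 − (-0.8416)) = 0.346.
μ = 4.304 − (-0.8416)·0.346 = 4.595.
E[T] = exp(μ + σ²/2) = exp(4.595 + 0.0598) = 105 m³/s.

E[T] ≈ 105 m³/s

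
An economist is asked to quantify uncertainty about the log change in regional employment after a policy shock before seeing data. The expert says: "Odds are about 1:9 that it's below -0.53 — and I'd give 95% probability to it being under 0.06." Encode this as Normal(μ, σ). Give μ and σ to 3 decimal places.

The p-quantile of Normal(μ,σ) is μ + z_p·σ, with z_{0.1} = -1.282 and z_{0.95} = 1.645.
Eliminate σ: μ = (z₂·x₁ − z₁·x₂)/(z₂ − z₁) = (1.645·-0.53 − (-1.282)·0.06)/2.926 = -0.272.
Then σ = (x₂ − x₁)/(z₂ − z₁) = (0.06 − -0.53)/2.926 = 0.202.

μ = -0.272, σ = 0.202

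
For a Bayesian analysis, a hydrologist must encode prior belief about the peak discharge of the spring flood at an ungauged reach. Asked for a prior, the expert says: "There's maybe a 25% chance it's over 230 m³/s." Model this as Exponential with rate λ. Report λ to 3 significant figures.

λ ≈ 0.00603

P(T > 230.0) = e^(−λ·230.0) = 0.25, so λ = −ln(0.25)/230.0 = 0.00603.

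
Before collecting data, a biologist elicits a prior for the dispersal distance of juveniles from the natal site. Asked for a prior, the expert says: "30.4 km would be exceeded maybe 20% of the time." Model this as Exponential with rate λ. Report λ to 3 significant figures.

λ ≈ 0.0529

P(T > 30.4) = e^(−λ·30.4) = 0.2, so λ = −ln(0.2)/30.4 = 0.0529.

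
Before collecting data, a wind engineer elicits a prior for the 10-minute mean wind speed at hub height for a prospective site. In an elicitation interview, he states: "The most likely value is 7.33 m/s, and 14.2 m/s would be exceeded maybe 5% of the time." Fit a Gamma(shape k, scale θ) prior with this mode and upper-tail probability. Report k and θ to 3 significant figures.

Gamma(k,θ) with k>1 has mode (k−1)θ, so θ = 7.33/(k−1).
Need P(X < 14.2) = 0.95 with θ tied to k this way. Start at k = 2, θ = 7.33: P(X<14.2) ≈ 0.577.
Too low — raise k to concentrate. Iterating converges to k ≈ 7.35.
Then θ = 7.33/(7.35−1) ≈ 1.15.

k ≈ 7.35, θ ≈ 1.15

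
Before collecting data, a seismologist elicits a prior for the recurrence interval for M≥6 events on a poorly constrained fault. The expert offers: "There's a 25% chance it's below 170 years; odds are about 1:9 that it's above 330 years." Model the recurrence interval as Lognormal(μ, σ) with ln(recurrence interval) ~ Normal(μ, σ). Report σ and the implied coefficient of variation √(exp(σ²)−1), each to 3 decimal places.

σ ≈ 0.339, CV ≈ 0.349

If T ~ Lognormal(μ,σ) then ln T ~ Normal(μ,σ), so the p-quantile of ln T is μ + z_p·σ.
ln(170) = 5.136 and ln(330) = 5.799; z_{0.25} = -0.6745, z_{0.9} = 1.282.
σ = (5.799 − 5.136)/(1.282 − (-0.6745)) = 0.339.
μ = 5.136 − (-0.6745)·0.339 = 5.365.
CV = √(exp(σ²)−1) = √(exp(0.1150)−1) = 0.349.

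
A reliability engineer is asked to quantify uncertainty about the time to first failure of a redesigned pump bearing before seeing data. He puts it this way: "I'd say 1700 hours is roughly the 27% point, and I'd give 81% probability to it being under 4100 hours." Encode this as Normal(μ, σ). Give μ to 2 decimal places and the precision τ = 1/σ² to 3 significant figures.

μ = 2686.61, τ = 3.86e-07

The p-quantile of Normal(μ,σ) is μ + z_p·σ, with z_{0.27} = -0.6128 and z_{0.81} = 0.8779.
Eliminate σ: μ = (z₂·x₁ − z₁·x₂)/(z₂ − z₁) = (0.8779·1700 − (-0.6128)·4100)/1.491 = 2686.61.
Then σ = (x₂ − x₁)/(z₂ − z₁) = (4100 − 1700)/1.491 = 1609.97.
Precision τ = 1/σ² = 1/1610² = 3.86e-07.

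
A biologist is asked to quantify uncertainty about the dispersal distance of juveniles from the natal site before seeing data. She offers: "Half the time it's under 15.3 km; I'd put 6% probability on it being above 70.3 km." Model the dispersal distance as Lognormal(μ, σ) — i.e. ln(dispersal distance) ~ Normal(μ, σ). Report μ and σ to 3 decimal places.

μ ≈ 2.728, σ ≈ 0.981

If T ~ Lognormal(μ,σ) then ln T ~ Normal(μ,σ), so the p-quantile of ln T is μ + z_p·σ.
ln(15.3) = 2.728 and ln(70.3) = 4.253; z_{0.5} = 0, z_{0.94} = 1.555.
σ = (4.253 − 2.728)/(1.555 − (0)) = 0.981.
μ = 2.728 − (0)·0.981 = 2.728.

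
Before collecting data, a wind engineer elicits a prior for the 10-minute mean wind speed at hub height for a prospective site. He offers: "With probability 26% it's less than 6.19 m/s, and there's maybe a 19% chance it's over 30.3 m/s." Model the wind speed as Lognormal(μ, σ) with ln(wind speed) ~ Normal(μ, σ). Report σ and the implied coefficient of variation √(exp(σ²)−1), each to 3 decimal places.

If T ~ Lognormal(μ,σ) then ln T ~ Normal(μ,σ), so the p-quantile of ln T is μ + z_p·σ.
ln(6.19) = 1.823 and ln(30.3) = 3.411; z_{0.26} = -0.6433, z_{0.81} = 0.8779.
σ = (3.411 − 1.823)/(0.8779 − (-0.6433)) = 1.044.
μ = 1.823 − (-0.6433)·1.044 = 2.495.
CV = √(exp(σ²)−1) = √(exp(1.0900)−1) = 1.405.

σ ≈ 1.044, CV ≈ 1.405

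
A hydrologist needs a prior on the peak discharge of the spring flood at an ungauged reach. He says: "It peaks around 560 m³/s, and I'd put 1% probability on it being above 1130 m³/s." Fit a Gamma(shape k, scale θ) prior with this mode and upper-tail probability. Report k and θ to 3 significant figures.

k ≈ 10.9, θ ≈ 56.3

Gamma(k,θ) with k>1 has mode (k−1)θ, so θ = 560/(k−1).
Need P(X < 1130) = 0.99 with θ tied to k this way. Start at k = 2, θ = 560: P(X<1130) ≈ 0.599.
Too low — raise k to concentrate. Iterating converges to k ≈ 10.9.
Then θ = 560/(10.9−1) ≈ 56.3.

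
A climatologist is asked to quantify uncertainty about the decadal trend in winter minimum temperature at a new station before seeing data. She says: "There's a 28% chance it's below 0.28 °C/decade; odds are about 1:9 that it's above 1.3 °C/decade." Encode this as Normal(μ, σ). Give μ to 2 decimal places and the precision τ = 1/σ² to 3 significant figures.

The p-quantile of Normal(μ,σ) is μ + z_p·σ, with z_{0.28} = -0.5828 and z_{0.9} = 1.282.
Eliminate σ: μ = (z₂·x₁ − z₁·x₂)/(z₂ − z₁) = (1.282·0.28 − (-0.5828)·1.3)/1.864 = 0.60.
Then σ = (x₂ − x₁)/(z₂ − z₁) = (1.3 − 0.28)/1.864 = 0.55.
Precision τ = 1/σ² = 1/0.5471² = 3.34.

μ = 0.60, τ = 3.34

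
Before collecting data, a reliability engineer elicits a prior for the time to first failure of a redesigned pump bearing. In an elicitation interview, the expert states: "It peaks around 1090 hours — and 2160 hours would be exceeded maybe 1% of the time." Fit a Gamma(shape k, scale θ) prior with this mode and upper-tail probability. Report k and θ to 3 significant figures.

k ≈ 11.5, θ ≈ 104

Gamma(k,θ) with k>1 has mode (k−1)θ, so θ = 1090/(k−1).
Need P(X < 2160) = 0.99 with θ tied to k this way. Start at k = 2, θ = 1090: P(X<2160) ≈ 0.589.
Too low — raise k to concentrate. Iterating converges to k ≈ 11.5.
Then θ = 1090/(11.5−1) ≈ 104.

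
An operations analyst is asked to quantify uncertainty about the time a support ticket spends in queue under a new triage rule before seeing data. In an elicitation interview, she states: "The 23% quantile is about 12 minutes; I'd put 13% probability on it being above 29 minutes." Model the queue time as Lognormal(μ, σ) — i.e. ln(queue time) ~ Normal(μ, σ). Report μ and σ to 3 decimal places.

If T ~ Lognormal(μ,σ) then ln T ~ Normal(μ,σ), so the p-quantile of ln T is μ + z_p·σ.
ln(12) = 2.485 and ln(29) = 3.367; z_{0.23} = -0.7388, z_{0.87} = 1.126.
σ = (3.367 − 2.485)/(1.126 − (-0.7388)) = 0.473.
μ = 2.485 − (-0.7388)·0.473 = 2.834.

μ ≈ 2.834, σ ≈ 0.473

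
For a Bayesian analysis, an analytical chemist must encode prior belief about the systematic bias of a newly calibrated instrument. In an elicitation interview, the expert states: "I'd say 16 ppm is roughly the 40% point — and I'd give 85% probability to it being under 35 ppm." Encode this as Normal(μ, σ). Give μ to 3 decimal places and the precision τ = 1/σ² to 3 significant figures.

μ = 19.732, τ = 0.00461

The p-quantile of Normal(μ,σ) is μ + z_p·σ, with z_{0.4} = -0.2533 and z_{0.85} = 1.036.
Eliminate σ: μ = (z₂·x₁ − z₁·x₂)/(z₂ − z₁) = (1.036·16 − (-0.2533)·35)/1.29 = 19.732.
Then σ = (x₂ − x₁)/(z₂ − z₁) = (35 − 16)/1.29 = 14.731.
Precision τ = 1/σ² = 1/14.73² = 0.00461.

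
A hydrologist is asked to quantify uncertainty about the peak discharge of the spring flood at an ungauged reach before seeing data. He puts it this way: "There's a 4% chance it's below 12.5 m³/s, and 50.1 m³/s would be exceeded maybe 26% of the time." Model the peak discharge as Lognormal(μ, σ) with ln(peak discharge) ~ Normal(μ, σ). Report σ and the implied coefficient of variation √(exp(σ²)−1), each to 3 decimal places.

If T ~ Lognormal(μ,σ) then ln T ~ Normal(μ,σ), so the p-quantile of ln T is μ + z_p·σ.
ln(12.5) = 2.526 and ln(50.1) = 3.914; z_{0.04} = -1.751, z_{0.74} = 0.6433.
σ = (3.914 − 2.526)/(0.6433 − (-1.751)) = 0.580.
μ = 2.526 − (-1.751)·0.580 = 3.541.
CV = √(exp(σ²)−1) = √(exp(0.3363)−1) = 0.632.

σ ≈ 0.580, CV ≈ 0.632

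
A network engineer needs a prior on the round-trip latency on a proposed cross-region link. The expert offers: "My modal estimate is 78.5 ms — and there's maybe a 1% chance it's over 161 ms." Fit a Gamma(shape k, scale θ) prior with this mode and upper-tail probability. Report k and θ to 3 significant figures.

Gamma(k,θ) with k>1 has mode (k−1)θ, so θ = 78.5/(k−1).
Need P(X < 161) = 0.99 with θ tied to k this way. Start at k = 2, θ = 78.5: P(X<161) ≈ 0.608.
Too low — raise k to concentrate. Iterating converges to k ≈ 10.5.
Then θ = 78.5/(10.5−1) ≈ 8.29.

k ≈ 10.5, θ ≈ 8.29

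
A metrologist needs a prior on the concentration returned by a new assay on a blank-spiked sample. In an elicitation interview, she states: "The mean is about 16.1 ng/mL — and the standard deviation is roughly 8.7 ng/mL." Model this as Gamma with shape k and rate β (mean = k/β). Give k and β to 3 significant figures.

k ≈ 3.42, β ≈ 0.213

For Gamma(k, rate β): mean = k/β, variance = k/β², so CV = 1/√k.
CV = SD/mean = 8.7/16.1 = 0.5404, hence k = 1/CV² = 3.42.
Then β = k/mean = 3.42/16.1 = 0.213.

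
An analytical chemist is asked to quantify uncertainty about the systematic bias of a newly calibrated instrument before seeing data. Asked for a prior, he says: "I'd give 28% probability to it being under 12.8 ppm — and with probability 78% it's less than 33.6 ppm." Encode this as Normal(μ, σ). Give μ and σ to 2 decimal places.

μ = 21.75, σ = 15.35

The p-quantile of Normal(μ,σ) is μ + z_p·σ, with z_{0.28} = -0.5828 and z_{0.78} = 0.7722.
Eliminate σ: μ = (z₂·x₁ − z₁·x₂)/(z₂ − z₁) = (0.7722·12.8 − (-0.5828)·33.6)/1.355 = 21.75.
Then σ = (x₂ − x₁)/(z₂ − z₁) = (33.6 − 12.8)/1.355 = 15.35.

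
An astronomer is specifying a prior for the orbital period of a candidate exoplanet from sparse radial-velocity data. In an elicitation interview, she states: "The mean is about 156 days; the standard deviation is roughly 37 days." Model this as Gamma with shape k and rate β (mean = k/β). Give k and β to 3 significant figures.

k ≈ 17.8, β ≈ 0.114

For Gamma(k, rate β): mean = k/β, variance = k/β², so CV = 1/√k.
CV = SD/mean = 37/156 = 0.2372, hence k = 1/CV² = 17.8.
Then β = k/mean = 17.8/156 = 0.114.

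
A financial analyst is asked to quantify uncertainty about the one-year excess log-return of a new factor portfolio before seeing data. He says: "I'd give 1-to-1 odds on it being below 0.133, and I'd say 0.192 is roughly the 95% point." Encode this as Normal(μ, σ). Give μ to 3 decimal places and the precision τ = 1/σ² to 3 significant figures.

μ = 0.133, τ = 777

For Normal(μ,σ), the p-quantile is μ + z_p·σ. Here z_{0.5} = 0, z_{0.95} = 1.645.
So 0.133 = μ + 0σ and 0.192 = μ + 1.645σ.
Subtracting: σ = (0.192 − 0.133)/(1.645 − (0)) = 0.036.
Then μ = 0.133 − (0)·0.036 = 0.133.
Precision τ = 1/σ² = 1/0.03587² = 777.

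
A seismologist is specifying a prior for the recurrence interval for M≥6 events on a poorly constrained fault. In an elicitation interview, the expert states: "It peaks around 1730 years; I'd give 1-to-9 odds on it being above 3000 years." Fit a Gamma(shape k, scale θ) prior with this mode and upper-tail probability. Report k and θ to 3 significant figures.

k ≈ 7.26, θ ≈ 276

Gamma(k,θ) with k>1 has mode (k−1)θ, so θ = 1730/(k−1).
Need P(X < 3000) = 0.9 with θ tied to k this way. Start at k = 2, θ = 1730: P(X<3000) ≈ 0.517.
Too low — raise k to concentrate. Iterating converges to k ≈ 7.26.
Then θ = 1730/(7.26−1) ≈ 276.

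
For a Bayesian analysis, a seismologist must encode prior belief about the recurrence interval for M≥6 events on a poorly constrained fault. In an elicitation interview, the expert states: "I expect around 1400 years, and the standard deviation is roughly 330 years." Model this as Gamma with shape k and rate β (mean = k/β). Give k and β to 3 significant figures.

k ≈ 18, β ≈ 0.0129

For Gamma(k, rate β): mean = k/β, variance = k/β², so CV = 1/√k.
CV = SD/mean = 330/1400 = 0.2357, hence k = 1/CV² = 18.
Then β = k/mean = 18/1400 = 0.0129.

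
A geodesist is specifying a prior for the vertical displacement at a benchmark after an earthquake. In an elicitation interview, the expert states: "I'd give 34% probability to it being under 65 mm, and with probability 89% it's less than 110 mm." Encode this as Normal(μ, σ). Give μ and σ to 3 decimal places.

μ = 76.325, σ = 27.456

For Normal(μ,σ), the p-quantile is μ + z_p·σ. Here z_{0.34} = -0.4125, z_{0.89} = 1.227.
So 65 = μ − 0.4125σ and 110 = μ + 1.227σ.
Subtracting: σ = (110 − 65)/(1.227 − (-0.4125)) = 27.456.
Then μ = 65 − (-0.4125)·27.456 = 76.325.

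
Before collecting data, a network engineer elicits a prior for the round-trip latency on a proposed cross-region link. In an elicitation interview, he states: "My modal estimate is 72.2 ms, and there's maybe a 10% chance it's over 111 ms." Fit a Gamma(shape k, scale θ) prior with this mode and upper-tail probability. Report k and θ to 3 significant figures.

k ≈ 11.1, θ ≈ 7.15

Gamma(k,θ) with k>1 has mode (k−1)θ, so θ = 72.2/(k−1).
Need P(X < 111) = 0.9 with θ tied to k this way. Start at k = 2, θ = 72.2: P(X<111) ≈ 0.455.
Too low — raise k to concentrate. Iterating converges to k ≈ 11.1.
Then θ = 72.2/(11.1−1) ≈ 7.15.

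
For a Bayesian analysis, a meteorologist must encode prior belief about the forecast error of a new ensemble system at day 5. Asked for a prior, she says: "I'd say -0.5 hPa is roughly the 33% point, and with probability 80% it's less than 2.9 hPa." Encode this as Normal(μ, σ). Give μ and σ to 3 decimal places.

μ = 0.667, σ = 2.653

The p-quantile of Normal(μ,σ) is μ + z_p·σ, with z_{0.33} = -0.4399 and z_{0.8} = 0.8416.
Eliminate σ: μ = (z₂·x₁ − z₁·x₂)/(z₂ − z₁) = (0.8416·-0.5 − (-0.4399)·2.9)/1.282 = 0.667.
Then σ = (x₂ − x₁)/(z₂ − z₁) = (2.9 − -0.5)/1.282 = 2.653.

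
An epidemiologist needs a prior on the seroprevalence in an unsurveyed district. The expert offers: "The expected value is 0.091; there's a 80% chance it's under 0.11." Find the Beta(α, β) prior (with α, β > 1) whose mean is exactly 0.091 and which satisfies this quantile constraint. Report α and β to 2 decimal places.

With mean 0.091 fixed, write α = 0.091s, β = 0.909s where s = α+β.
Need P(θ < 0.11) = 0.8 under Beta(0.091s, 0.909s). Normal approximation: (q−m)/√(m(1−m)/s) ≈ z_{0.8} = 0.842, so s ≈ 0.091·0.909·(0.842)²/(0.11−0.091)² = 162.3.
At s = 162.3: P(θ<0.11) ≈ 0.807. Adjusting to match 0.8 gives s ≈ 151.05.
So α = 0.091·151.05 ≈ 13.75, β = 0.909·151.05 ≈ 137.31.

α ≈ 13.75, β ≈ 137.31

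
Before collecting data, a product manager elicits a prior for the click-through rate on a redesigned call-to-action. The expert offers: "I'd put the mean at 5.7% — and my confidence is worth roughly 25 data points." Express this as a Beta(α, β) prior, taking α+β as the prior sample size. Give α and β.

Under the effective-sample-size interpretation, Beta(α, β) has prior mean α/(α+β) and prior sample size α+β.
So α+β = 25 and α/(α+β) = 0.057, giving α = 0.057·25 = 1.425 and β = 25 − 1.425 = 23.575.

α = 1.425, β = 23.575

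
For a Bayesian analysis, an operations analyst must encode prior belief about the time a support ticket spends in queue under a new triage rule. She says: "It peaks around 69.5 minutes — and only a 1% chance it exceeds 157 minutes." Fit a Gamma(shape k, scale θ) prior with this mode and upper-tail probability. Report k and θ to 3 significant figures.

Gamma(k,θ) with k>1 has mode (k−1)θ, so θ = 69.5/(k−1).
Need P(X < 157) = 0.99 with θ tied to k this way. Start at k = 2, θ = 69.5: P(X<157) ≈ 0.660.
Too low — raise k to concentrate. Iterating converges to k ≈ 8.22.
Then θ = 69.5/(8.22−1) ≈ 9.62.

k ≈ 8.22, θ ≈ 9.62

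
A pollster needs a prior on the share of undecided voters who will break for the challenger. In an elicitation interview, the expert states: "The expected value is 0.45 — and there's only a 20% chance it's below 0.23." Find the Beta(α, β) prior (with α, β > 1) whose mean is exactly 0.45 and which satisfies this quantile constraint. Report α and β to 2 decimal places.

α ≈ 1.68, β ≈ 2.06

With mean 0.45 fixed, write α = 0.45s, β = 0.55s where s = α+β.
Need P(θ < 0.23) = 0.2 under Beta(0.45s, 0.55s). Normal approximation: (q−m)/√(m(1−m)/s) ≈ z_{0.2} = -0.842, so s ≈ 0.45·0.55·(-0.842)²/(0.23−0.45)² = 3.6.
At s = 3.6: P(θ<0.23) ≈ 0.205. Adjusting to match 0.2 gives s ≈ 3.74.
So α = 0.45·3.74 ≈ 1.68, β = 0.55·3.74 ≈ 2.06.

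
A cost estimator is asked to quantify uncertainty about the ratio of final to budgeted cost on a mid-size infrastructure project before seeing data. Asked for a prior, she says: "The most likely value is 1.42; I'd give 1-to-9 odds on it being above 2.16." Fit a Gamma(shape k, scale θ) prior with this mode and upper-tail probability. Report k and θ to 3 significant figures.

k ≈ 11.6, θ ≈ 0.134

Gamma(k,θ) with k>1 has mode (k−1)θ, so θ = 1.42/(k−1).
Need P(X < 2.16) = 0.9 with θ tied to k this way. Start at k = 2, θ = 1.42: P(X<2.16) ≈ 0.449.
Too low — raise k to concentrate. Iterating converges to k ≈ 11.6.
Then θ = 1.42/(11.6−1) ≈ 0.134.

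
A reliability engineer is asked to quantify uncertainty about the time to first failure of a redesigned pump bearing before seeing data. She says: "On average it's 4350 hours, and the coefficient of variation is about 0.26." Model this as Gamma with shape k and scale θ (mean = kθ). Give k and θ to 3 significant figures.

For Gamma(k, scale θ): mean = kθ, variance = kθ², so CV = 1/√k.
CV = 0.26, hence k = 1/CV² = 14.8.
Then θ = mean/k = 4350/14.8 = 294.

k ≈ 14.8, θ ≈ 294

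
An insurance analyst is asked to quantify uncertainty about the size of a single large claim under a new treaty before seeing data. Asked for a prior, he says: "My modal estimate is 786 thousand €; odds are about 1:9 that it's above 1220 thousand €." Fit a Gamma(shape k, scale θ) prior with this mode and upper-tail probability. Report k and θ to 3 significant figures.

Gamma(k,θ) with k>1 has mode (k−1)θ, so θ = 786/(k−1).
Need P(X < 1220) = 0.9 with θ tied to k this way. Start at k = 2, θ = 786: P(X<1220) ≈ 0.459.
Too low — raise k to concentrate. Iterating converges to k ≈ 10.7.
Then θ = 786/(10.7−1) ≈ 81.2.

k ≈ 10.7, θ ≈ 81.2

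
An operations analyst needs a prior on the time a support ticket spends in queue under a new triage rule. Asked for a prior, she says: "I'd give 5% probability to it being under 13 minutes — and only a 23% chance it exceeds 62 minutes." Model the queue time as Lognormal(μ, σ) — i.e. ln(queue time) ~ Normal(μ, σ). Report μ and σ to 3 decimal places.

μ ≈ 3.643, σ ≈ 0.655

If T ~ Lognormal(μ,σ) then ln T ~ Normal(μ,σ), so the p-quantile of ln T is μ + z_p·σ.
ln(13) = 2.565 and ln(62) = 4.127; z_{0.05} = -1.645, z_{0.77} = 0.7388.
σ = (4.127 − 2.565)/(0.7388 − (-1.645)) = 0.655.
μ = 2.565 − (-1.645)·0.655 = 3.643.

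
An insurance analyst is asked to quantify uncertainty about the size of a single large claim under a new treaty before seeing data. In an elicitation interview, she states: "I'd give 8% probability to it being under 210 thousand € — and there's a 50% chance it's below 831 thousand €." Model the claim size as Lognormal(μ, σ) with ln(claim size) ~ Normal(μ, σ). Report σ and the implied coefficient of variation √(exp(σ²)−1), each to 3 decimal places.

σ ≈ 0.979, CV ≈ 1.268

If T ~ Lognormal(μ,σ) then ln T ~ Normal(μ,σ), so the p-quantile of ln T is μ + z_p·σ.
ln(210) = 5.347 and ln(831) = 6.723; z_{0.08} = -1.405, z_{0.5} = 0.
σ = (6.723 − 5.347)/(0 − (-1.405)) = 0.979.
μ = 5.347 − (-1.405)·0.979 = 6.723.
CV = √(exp(σ²)−1) = √(exp(0.9584)−1) = 1.268.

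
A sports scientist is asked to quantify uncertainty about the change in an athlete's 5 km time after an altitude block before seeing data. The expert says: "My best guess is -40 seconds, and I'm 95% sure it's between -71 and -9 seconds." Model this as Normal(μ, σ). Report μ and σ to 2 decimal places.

μ = -40.00, σ = 15.82

A symmetric 95% interval runs μ ± z·σ with z = 1.96.
Half-width = 31, so σ = 31/1.96 = 15.82.
μ is the stated best guess, -40.00.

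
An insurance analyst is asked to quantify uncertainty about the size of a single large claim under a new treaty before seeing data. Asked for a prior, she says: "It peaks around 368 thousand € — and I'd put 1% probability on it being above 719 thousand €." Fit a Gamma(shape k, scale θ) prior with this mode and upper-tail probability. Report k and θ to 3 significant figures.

Gamma(k,θ) with k>1 has mode (k−1)θ, so θ = 368/(k−1).
Need P(X < 719) = 0.99 with θ tied to k this way. Start at k = 2, θ = 368: P(X<719) ≈ 0.581.
Too low — raise k to concentrate. Iterating converges to k ≈ 12.
Then θ = 368/(12−1) ≈ 33.5.

k ≈ 12, θ ≈ 33.5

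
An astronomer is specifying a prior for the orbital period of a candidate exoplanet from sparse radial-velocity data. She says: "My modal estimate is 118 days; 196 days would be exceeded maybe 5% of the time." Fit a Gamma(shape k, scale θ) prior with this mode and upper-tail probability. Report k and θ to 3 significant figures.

Gamma(k,θ) with k>1 has mode (k−1)θ, so θ = 118/(k−1).
Need P(X < 196) = 0.95 with θ tied to k this way. Start at k = 2, θ = 118: P(X<196) ≈ 0.495.
Too low — raise k to concentrate. Iterating converges to k ≈ 11.8.
Then θ = 118/(11.8−1) ≈ 10.9.

k ≈ 11.8, θ ≈ 10.9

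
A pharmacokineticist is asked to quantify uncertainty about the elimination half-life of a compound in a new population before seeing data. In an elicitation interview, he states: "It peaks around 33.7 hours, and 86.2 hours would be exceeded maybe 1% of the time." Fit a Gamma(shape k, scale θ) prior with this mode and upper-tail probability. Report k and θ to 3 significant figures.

Gamma(k,θ) with k>1 has mode (k−1)θ, so θ = 33.7/(k−1).
Need P(X < 86.2) = 0.99 with θ tied to k this way. Start at k = 2, θ = 33.7: P(X<86.2) ≈ 0.724.
Too low — raise k to concentrate. Iterating converges to k ≈ 6.29.
Then θ = 33.7/(6.29−1) ≈ 6.36.

k ≈ 6.29, θ ≈ 6.36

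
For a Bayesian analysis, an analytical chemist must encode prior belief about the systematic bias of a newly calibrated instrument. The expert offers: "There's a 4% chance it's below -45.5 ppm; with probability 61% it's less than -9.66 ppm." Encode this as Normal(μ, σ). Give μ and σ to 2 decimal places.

μ = -14.59, σ = 17.66

The p-quantile of Normal(μ,σ) is μ + z_p·σ, with z_{0.04} = -1.751 and z_{0.61} = 0.2793.
Eliminate σ: μ = (z₂·x₁ − z₁·x₂)/(z₂ − z₁) = (0.2793·-45.5 − (-1.751)·-9.66)/2.03 = -14.59.
Then σ = (x₂ − x₁)/(z₂ − z₁) = (-9.66 − -45.5)/2.03 = 17.66.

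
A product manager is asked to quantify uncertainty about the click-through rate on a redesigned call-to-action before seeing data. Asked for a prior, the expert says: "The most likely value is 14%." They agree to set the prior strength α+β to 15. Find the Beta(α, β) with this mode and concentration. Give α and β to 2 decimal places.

For α,β > 1 the Beta mode is (α−1)/(α+β−2). With α+β = 15, the mode is (α−1)/13.
Set (α−1)/13 = 0.14 → α = 1 + 0.14·13 = 2.82.
β = 15 − α = 12.18.

α = 2.82, β = 12.18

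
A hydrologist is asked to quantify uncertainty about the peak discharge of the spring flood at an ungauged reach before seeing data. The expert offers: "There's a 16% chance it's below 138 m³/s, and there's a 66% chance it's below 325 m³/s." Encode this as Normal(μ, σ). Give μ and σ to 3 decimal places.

μ = 270.178, σ = 132.914

The p-quantile of Normal(μ,σ) is μ + z_p·σ, with z_{0.16} = -0.9945 and z_{0.66} = 0.4125.
Eliminate σ: μ = (z₂·x₁ − z₁·x₂)/(z₂ − z₁) = (0.4125·138 − (-0.9945)·325)/1.407 = 270.178.
Then σ = (x₂ − x₁)/(z₂ − z₁) = (325 − 138)/1.407 = 132.914.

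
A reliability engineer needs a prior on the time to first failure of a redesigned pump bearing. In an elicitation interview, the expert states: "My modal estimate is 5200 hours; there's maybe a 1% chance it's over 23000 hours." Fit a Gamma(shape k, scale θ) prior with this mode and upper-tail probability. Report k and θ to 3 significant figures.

k ≈ 2.84, θ ≈ 2830

Gamma(k,θ) with k>1 has mode (k−1)θ, so θ = 5200/(k−1).
Need P(X < 23000) = 0.99 with θ tied to k this way. Start at k = 2, θ = 5200: P(X<23000) ≈ 0.935.
Too low — raise k to concentrate. Iterating converges to k ≈ 2.84.
Then θ = 5200/(2.84−1) ≈ 2830.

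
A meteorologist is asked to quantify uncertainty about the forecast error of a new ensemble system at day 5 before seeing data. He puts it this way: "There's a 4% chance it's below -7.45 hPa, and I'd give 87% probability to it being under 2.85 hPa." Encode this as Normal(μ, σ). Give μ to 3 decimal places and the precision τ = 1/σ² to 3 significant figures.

μ = -1.183, τ = 0.078

For Normal(μ,σ), the p-quantile is μ + z_p·σ. Here z_{0.04} = -1.751, z_{0.87} = 1.126.
So -7.45 = μ − 1.751σ and 2.85 = μ + 1.126σ.
Subtracting: σ = (2.85 − -7.45)/(1.126 − (-1.751)) = 3.580.
Then μ = -7.45 − (-1.751)·3.580 = -1.183.
Precision τ = 1/σ² = 1/3.58² = 0.078.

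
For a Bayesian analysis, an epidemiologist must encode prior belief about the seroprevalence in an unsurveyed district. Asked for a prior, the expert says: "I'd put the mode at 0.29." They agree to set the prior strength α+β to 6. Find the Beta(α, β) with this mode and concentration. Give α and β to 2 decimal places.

For α,β > 1 the Beta mode is (α−1)/(α+β−2). With α+β = 6, the mode is (α−1)/4.
Set (α−1)/4 = 0.29 → α = 1 + 0.29·4 = 2.16.
β = 6 − α = 3.84.

α = 2.16, β = 3.84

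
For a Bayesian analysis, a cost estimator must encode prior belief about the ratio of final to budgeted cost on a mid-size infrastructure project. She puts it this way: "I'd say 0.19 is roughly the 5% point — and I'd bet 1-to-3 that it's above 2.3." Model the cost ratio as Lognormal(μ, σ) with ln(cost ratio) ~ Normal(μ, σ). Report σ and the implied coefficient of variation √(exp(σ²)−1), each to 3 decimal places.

If T ~ Lognormal(μ,σ) then ln T ~ Normal(μ,σ), so the p-quantile of ln T is μ + z_p·σ.
ln(0.19) = -1.661 and ln(2.3) = 0.8329; z_{0.05} = -1.645, z_{0.75} = 0.6745.
σ = (0.8329 − -1.661)/(0.6745 − (-1.645)) = 1.075.
μ = -1.661 − (-1.645)·1.075 = 0.108.
CV = √(exp(σ²)−1) = √(exp(1.1559)−1) = 1.475.

σ ≈ 1.075, CV ≈ 1.475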